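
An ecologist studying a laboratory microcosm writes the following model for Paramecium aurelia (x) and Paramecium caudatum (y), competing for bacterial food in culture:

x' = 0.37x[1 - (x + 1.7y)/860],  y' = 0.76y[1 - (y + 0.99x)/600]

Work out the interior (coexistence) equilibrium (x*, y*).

x* ≈ 234, y* ≈ 368

Setting both brackets to zero gives the nullclines x + 1.7y = 860 and 0.99x + y = 600.
Substituting y = 600 - 0.99x into the first: x(1 - 1.7·0.99) = 860 - 1.7·600.
So x* = -160/-0.683 = 234, and then y* = 600 - 0.99·234 = 368.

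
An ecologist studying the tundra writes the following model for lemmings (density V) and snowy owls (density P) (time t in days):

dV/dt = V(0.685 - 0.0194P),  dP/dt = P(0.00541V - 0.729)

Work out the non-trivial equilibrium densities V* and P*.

Set dP/dt = 0 with P > 0: 0.00541V - 0.729 = 0, so V* = 0.729/0.00541 = 135.
Set dV/dt = 0 with V > 0: 0.685 - 0.0194P = 0, so P* = 0.685/0.0194 = 35.3.

V* ≈ 135, P* ≈ 35.3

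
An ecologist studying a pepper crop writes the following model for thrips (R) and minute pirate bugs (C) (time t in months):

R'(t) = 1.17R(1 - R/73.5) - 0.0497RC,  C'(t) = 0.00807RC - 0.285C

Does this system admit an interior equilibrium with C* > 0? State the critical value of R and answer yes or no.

Threshold R = 35.3; K > 35.3, so yes, the predator persists.

The predator equation gives dC/dt > 0 only when R > 0.285/0.00807 = 35.3.
Without the predator, R → K = 73.5. Since 73.5 > 35.3, the predator can invade and persist.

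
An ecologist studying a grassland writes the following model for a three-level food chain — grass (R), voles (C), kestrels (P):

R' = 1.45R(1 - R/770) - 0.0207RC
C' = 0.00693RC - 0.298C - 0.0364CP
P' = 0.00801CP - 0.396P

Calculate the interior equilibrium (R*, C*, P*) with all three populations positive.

From dP/dt = 0: 0.00801C* = 0.396, so C* = 49.4.
From dR/dt = 0: 1.45(1 - R*/770) = 0.0207·49.4, giving R* = 770·(1 - 0.706) = 227.
From dC/dt = 0: 0.00693·227 - 0.298 = 0.0364P*, so P* = 1.27/0.0364 = 34.9.

R* ≈ 227, C* ≈ 49.4, P* ≈ 34.9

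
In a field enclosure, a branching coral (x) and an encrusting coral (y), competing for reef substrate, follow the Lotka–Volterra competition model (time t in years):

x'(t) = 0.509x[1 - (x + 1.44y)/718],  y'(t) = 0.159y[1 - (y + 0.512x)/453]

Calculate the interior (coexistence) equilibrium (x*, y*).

Setting both brackets to zero gives the nullclines x + 1.44y = 718 and 0.512x + y = 453.
Substituting y = 453 - 0.512x into the first: x(1 - 1.44·0.512) = 718 - 1.44·453.
So x* = 65.7/0.263 = 250, and then y* = 453 - 0.512·250 = 325.

x* ≈ 250, y* ≈ 325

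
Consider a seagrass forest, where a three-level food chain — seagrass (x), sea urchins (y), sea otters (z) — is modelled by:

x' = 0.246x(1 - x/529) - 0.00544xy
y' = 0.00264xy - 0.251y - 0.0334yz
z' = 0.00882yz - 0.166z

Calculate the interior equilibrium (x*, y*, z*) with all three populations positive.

x* ≈ 309, y* ≈ 18.8, z* ≈ 16.9

From dz/dt = 0: 0.00882y* = 0.166, so y* = 18.8.
From dx/dt = 0: 0.246(1 - x*/529) = 0.00544·18.8, giving x* = 529·(1 - 0.416) = 309.
From dy/dt = 0: 0.00264·309 - 0.251 = 0.0334z*, so z* = 0.564/0.0334 = 16.9.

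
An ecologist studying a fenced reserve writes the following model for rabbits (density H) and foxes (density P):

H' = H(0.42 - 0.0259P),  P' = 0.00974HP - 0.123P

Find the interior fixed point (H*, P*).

Set dP/dt = 0 with P > 0: 0.00974H - 0.123 = 0, so H* = 0.123/0.00974 = 12.6.
Set dH/dt = 0 with H > 0: 0.42 - 0.0259P = 0, so P* = 0.42/0.0259 = 16.2.

H* ≈ 12.6, P* ≈ 16.2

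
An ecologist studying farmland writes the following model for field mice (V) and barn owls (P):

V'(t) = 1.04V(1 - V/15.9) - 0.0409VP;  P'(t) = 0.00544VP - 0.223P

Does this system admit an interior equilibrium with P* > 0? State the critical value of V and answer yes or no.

The predator equation gives dP/dt > 0 only when V > 0.223/0.00544 = 41.
Without the predator, V → K = 15.9. Since 15.9 < 41, the predator cannot invade.

Threshold V = 41; K < 41, so no, the predator goes extinct.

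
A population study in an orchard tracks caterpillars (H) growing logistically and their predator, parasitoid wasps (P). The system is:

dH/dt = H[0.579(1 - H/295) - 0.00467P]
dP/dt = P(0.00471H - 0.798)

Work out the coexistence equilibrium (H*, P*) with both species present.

From dP/dt = 0 with P > 0: 0.00471H* = 0.798, so H* = 169.
Substitute into dH/dt = 0: 0.579(1 - 169/295) = 0.00467P*.
The bracket is 0.426, giving P* = 0.246/0.00467 = 52.8.

H* ≈ 169, P* ≈ 52.8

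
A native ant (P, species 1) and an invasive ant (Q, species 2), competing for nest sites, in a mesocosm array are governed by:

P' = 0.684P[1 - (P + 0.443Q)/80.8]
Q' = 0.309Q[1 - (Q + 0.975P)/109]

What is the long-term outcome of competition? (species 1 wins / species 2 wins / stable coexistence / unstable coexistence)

stable coexistence

Compare the nullcline intercepts: K1/α12 = 80.8/0.443 = 182 > K2 = 109; K2/α21 = 109/0.975 = 112 > K1 = 80.8.
Since both inequalities hold, each species can invade when rare, so the interior equilibrium is stable.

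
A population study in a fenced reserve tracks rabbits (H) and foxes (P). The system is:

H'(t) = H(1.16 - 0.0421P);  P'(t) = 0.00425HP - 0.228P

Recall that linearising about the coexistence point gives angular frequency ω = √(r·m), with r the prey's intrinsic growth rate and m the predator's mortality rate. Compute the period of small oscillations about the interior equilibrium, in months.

Here r = 1.16 and m = 0.228, so r·m = 0.264.
ω = √0.264 = 0.514 per month, hence T = 2π/ω ≈ 12.2 months.

T ≈ 12.2 months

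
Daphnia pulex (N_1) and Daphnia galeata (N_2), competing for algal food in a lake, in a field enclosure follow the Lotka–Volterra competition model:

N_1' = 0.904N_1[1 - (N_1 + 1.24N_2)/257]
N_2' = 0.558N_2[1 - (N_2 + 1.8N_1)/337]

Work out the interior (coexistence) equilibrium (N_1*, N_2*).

N_1* ≈ 131, N_2* ≈ 102

Setting both brackets to zero gives the nullclines N_1 + 1.24N_2 = 257 and 1.8N_1 + N_2 = 337.
Substituting N_2 = 337 - 1.8N_1 into the first: N_1(1 - 1.24·1.8) = 257 - 1.24·337.
So N_1* = -161/-1.23 = 131, and then N_2* = 337 - 1.8·131 = 102.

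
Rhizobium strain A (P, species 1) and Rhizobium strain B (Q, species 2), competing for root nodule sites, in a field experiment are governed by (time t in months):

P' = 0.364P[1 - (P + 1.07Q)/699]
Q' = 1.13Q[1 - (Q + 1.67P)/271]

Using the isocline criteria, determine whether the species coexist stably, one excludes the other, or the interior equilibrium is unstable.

species 1 excludes species 2

Compare the nullcline intercepts: K1/α12 = 699/1.07 = 653 > K2 = 271; K2/α21 = 271/1.67 = 162 < K1 = 699.
Since the inequalities point opposite ways, species 1 can invade but species 2 cannot.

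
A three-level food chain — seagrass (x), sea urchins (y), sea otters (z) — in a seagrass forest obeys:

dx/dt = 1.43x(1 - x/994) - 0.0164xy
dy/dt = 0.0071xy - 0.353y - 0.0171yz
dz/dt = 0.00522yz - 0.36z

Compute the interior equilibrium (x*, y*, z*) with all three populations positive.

From dz/dt = 0: 0.00522y* = 0.36, so y* = 69.
From dx/dt = 0: 1.43(1 - x*/994) = 0.0164·69, giving x* = 994·(1 - 0.791) = 208.
From dy/dt = 0: 0.0071·208 - 0.353 = 0.0171z*, so z* = 1.12/0.0171 = 65.6.

x* ≈ 208, y* ≈ 69, z* ≈ 65.6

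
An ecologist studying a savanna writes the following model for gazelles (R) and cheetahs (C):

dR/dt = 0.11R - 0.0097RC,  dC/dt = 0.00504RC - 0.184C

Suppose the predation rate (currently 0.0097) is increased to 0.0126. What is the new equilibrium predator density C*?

At the interior fixed point, setting dR/dt = 0 with R > 0 fixes C* = (prey growth rate)/(RC coefficient) — independent of the other coefficients.
With the change, C* = 0.11/0.0126 = 8.73; it falls from 11.3.

C* ≈ 8.73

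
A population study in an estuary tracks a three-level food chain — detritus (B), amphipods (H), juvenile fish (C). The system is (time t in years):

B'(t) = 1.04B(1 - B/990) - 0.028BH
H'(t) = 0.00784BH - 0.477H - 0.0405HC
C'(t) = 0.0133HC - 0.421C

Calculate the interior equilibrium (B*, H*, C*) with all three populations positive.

From dC/dt = 0: 0.0133H* = 0.421, so H* = 31.7.
From dB/dt = 0: 1.04(1 - B*/990) = 0.028·31.7, giving B* = 990·(1 - 0.852) = 146.
From dH/dt = 0: 0.00784·146 - 0.477 = 0.0405C*, so C* = 0.67/0.0405 = 16.5.

B* ≈ 146, H* ≈ 31.7, C* ≈ 16.5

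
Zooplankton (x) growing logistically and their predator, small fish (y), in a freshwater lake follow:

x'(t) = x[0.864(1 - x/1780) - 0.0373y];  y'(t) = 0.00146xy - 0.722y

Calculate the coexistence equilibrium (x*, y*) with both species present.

From dy/dt = 0 with y > 0: 0.00146x* = 0.722, so x* = 495.
Substitute into dx/dt = 0: 0.864(1 - 495/1780) = 0.0373y*.
The bracket is 0.722, giving y* = 0.624/0.0373 = 16.7.

x* ≈ 495, y* ≈ 16.7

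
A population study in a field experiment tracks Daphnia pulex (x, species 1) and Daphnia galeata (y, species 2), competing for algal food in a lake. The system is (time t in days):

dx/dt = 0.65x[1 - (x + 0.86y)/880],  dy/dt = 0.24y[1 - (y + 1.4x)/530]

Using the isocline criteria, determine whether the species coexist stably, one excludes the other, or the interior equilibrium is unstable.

Compare the nullcline intercepts: K1/α12 = 880/0.86 = 1020 > K2 = 530; K2/α21 = 530/1.4 = 379 < K1 = 880.
Since the inequalities point opposite ways, species 1 can invade but species 2 cannot.

species 1 excludes species 2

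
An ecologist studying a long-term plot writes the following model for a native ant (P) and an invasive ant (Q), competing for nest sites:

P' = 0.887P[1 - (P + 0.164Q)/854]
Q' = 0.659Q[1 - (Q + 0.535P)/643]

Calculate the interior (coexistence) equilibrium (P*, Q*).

P* ≈ 821, Q* ≈ 204

Setting both brackets to zero gives the nullclines P + 0.164Q = 854 and 0.535P + Q = 643.
Substituting Q = 643 - 0.535P into the first: P(1 - 0.164·0.535) = 854 - 0.164·643.
So P* = 749/0.912 = 821, and then Q* = 643 - 0.535·821 = 204.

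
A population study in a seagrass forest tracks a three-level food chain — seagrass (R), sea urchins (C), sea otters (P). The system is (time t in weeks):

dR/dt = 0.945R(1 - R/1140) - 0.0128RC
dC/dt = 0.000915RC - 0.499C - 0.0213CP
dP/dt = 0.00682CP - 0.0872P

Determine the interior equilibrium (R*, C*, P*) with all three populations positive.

From dP/dt = 0: 0.00682C* = 0.0872, so C* = 12.8.
From dR/dt = 0: 0.945(1 - R*/1140) = 0.0128·12.8, giving R* = 1140·(1 - 0.173) = 943.
From dC/dt = 0: 0.000915·943 - 0.499 = 0.0213P*, so P* = 0.363/0.0213 = 17.1.

R* ≈ 943, C* ≈ 12.8, P* ≈ 17.1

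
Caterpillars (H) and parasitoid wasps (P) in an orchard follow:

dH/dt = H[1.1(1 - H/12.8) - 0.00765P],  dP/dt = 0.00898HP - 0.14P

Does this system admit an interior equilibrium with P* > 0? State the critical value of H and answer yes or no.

The predator equation gives dP/dt > 0 only when H > 0.14/0.00898 = 15.6.
Without the predator, H → K = 12.8. Since 12.8 < 15.6, the predator cannot invade.

Threshold H = 15.6; K < 15.6, so no, the predator goes extinct.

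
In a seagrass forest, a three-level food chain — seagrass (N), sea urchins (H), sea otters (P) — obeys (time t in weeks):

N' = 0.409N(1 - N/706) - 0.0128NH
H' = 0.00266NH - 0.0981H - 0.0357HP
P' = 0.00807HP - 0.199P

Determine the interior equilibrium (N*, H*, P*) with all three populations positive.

N* ≈ 161, H* ≈ 24.7, P* ≈ 9.26

From dP/dt = 0: 0.00807H* = 0.199, so H* = 24.7.
From dN/dt = 0: 0.409(1 - N*/706) = 0.0128·24.7, giving N* = 706·(1 - 0.772) = 161.
From dH/dt = 0: 0.00266·161 - 0.0981 = 0.0357P*, so P* = 0.331/0.0357 = 9.26.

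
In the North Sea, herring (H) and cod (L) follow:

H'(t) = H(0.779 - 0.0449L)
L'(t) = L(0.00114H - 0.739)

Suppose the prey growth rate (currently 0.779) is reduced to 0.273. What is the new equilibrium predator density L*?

L* ≈ 6.08

At the interior fixed point, setting dH/dt = 0 with H > 0 fixes L* = (prey growth rate)/(HL coefficient) — independent of the other coefficients.
With the change, L* = 0.273/0.0449 = 6.08; it falls from 17.3.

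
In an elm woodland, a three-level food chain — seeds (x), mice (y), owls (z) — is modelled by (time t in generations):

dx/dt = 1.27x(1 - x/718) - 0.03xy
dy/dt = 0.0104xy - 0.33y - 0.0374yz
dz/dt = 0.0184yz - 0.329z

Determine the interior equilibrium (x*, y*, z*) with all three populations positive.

x* ≈ 415, y* ≈ 17.9, z* ≈ 107

From dz/dt = 0: 0.0184y* = 0.329, so y* = 17.9.
From dx/dt = 0: 1.27(1 - x*/718) = 0.03·17.9, giving x* = 718·(1 - 0.422) = 415.
From dy/dt = 0: 0.0104·415 - 0.33 = 0.0374z*, so z* = 3.98/0.0374 = 107.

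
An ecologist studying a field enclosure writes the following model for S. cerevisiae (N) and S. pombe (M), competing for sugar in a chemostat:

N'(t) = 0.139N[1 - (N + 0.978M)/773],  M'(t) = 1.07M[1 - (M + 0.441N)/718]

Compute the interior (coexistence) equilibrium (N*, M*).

N* ≈ 124, M* ≈ 663

Setting both brackets to zero gives the nullclines N + 0.978M = 773 and 0.441N + M = 718.
Substituting M = 718 - 0.441N into the first: N(1 - 0.978·0.441) = 773 - 0.978·718.
So N* = 70.8/0.569 = 124, and then M* = 718 - 0.441·124 = 663.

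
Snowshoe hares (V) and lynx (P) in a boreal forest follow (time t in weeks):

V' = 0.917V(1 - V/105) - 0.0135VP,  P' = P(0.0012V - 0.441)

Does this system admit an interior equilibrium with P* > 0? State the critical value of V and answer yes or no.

The predator equation gives dP/dt > 0 only when V > 0.441/0.0012 = 368.
Without the predator, V → K = 105. Since 105 < 368, the predator cannot invade.

Threshold V = 368; K < 368, so no, the predator goes extinct.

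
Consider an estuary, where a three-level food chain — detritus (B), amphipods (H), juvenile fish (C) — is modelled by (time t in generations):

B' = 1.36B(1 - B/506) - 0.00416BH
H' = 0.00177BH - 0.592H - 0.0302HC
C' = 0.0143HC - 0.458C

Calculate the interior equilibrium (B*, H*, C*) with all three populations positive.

From dC/dt = 0: 0.0143H* = 0.458, so H* = 32.
From dB/dt = 0: 1.36(1 - B*/506) = 0.00416·32, giving B* = 506·(1 - 0.098) = 456.
From dH/dt = 0: 0.00177·456 - 0.592 = 0.0302C*, so C* = 0.216/0.0302 = 7.15.

B* ≈ 456, H* ≈ 32, C* ≈ 7.15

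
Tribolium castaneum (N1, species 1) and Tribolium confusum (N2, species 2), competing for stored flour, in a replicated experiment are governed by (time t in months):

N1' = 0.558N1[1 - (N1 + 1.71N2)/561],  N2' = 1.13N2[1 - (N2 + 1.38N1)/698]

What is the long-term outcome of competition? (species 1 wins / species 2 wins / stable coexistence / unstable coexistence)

Compare the nullcline intercepts: K1/α12 = 561/1.71 = 328 < K2 = 698; K2/α21 = 698/1.38 = 506 < K1 = 561.
Since both are reversed, neither can invade when rare; the interior point is a saddle.

unstable coexistence (outcome depends on initial conditions)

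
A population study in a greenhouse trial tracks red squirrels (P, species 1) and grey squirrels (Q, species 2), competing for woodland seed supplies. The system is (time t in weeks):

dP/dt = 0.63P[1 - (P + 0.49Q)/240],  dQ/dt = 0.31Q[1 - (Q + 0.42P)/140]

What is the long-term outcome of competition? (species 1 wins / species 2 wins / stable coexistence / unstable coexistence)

stable coexistence

Compare the nullcline intercepts: K1/α12 = 240/0.49 = 490 > K2 = 140; K2/α21 = 140/0.42 = 333 > K1 = 240.
Since both inequalities hold, each species can invade when rare, so the interior equilibrium is stable.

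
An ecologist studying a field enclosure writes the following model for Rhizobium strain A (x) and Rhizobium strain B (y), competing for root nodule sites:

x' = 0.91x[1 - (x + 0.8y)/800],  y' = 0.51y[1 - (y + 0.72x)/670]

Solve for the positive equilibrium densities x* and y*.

Setting both brackets to zero gives the nullclines x + 0.8y = 800 and 0.72x + y = 670.
Substituting y = 670 - 0.72x into the first: x(1 - 0.8·0.72) = 800 - 0.8·670.
So x* = 264/0.424 = 623, and then y* = 670 - 0.72·623 = 222.

x* ≈ 623, y* ≈ 222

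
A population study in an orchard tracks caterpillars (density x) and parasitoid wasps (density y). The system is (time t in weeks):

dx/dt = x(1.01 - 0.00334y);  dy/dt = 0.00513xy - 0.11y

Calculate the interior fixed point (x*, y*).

x* ≈ 21.4, y* ≈ 302

Set dy/dt = 0 with y > 0: 0.00513x - 0.11 = 0, so x* = 0.11/0.00513 = 21.4.
Set dx/dt = 0 with x > 0: 1.01 - 0.00334y = 0, so y* = 1.01/0.00334 = 302.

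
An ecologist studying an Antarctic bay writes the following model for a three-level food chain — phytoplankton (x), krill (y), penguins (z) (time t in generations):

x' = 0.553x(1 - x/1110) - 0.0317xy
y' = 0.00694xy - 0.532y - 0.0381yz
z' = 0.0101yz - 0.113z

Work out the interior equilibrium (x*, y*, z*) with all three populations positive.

x* ≈ 398, y* ≈ 11.2, z* ≈ 58.6

From dz/dt = 0: 0.0101y* = 0.113, so y* = 11.2.
From dx/dt = 0: 0.553(1 - x*/1110) = 0.0317·11.2, giving x* = 1110·(1 - 0.641) = 398.
From dy/dt = 0: 0.00694·398 - 0.532 = 0.0381z*, so z* = 2.23/0.0381 = 58.6.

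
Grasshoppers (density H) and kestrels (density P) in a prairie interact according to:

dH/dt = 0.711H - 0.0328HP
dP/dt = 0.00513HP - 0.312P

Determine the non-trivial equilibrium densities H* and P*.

H* ≈ 60.8, P* ≈ 21.7

Set dP/dt = 0 with P > 0: 0.00513H - 0.312 = 0, so H* = 0.312/0.00513 = 60.8.
Set dH/dt = 0 with H > 0: 0.711 - 0.0328P = 0, so P* = 0.711/0.0328 = 21.7.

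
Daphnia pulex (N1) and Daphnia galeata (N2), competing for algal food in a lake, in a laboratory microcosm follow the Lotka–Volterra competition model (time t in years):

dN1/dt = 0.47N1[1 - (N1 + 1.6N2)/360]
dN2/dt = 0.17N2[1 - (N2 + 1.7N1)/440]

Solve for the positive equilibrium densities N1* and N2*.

N1* ≈ 200, N2* ≈ 100

Setting both brackets to zero gives the nullclines N1 + 1.6N2 = 360 and 1.7N1 + N2 = 440.
Substituting N2 = 440 - 1.7N1 into the first: N1(1 - 1.6·1.7) = 360 - 1.6·440.
So N1* = -344/-1.72 = 200, and then N2* = 440 - 1.7·200 = 100.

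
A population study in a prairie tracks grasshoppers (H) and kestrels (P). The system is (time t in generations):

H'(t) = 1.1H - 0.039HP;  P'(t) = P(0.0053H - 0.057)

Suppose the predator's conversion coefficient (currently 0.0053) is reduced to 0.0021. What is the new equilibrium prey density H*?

H* ≈ 27.1

At the interior fixed point, setting dP/dt = 0 with P > 0 fixes H* = (predator death rate)/(HP coefficient) — independent of the other coefficients.
With the change, H* = 0.057/0.0021 = 27.1; it rises from 10.8.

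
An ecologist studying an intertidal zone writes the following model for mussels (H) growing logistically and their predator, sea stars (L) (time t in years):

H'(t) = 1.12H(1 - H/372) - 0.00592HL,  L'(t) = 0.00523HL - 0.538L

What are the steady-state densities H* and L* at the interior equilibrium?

From dL/dt = 0 with L > 0: 0.00523H* = 0.538, so H* = 103.
Substitute into dH/dt = 0: 1.12(1 - 103/372) = 0.00592L*.
The bracket is 0.723, giving L* = 0.81/0.00592 = 137.

H* ≈ 103, L* ≈ 137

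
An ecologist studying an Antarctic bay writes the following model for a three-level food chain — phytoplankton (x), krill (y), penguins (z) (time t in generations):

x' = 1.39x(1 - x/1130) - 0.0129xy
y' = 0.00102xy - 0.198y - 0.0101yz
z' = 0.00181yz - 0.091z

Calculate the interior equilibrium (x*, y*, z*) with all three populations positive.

From dz/dt = 0: 0.00181y* = 0.091, so y* = 50.3.
From dx/dt = 0: 1.39(1 - x*/1130) = 0.0129·50.3, giving x* = 1130·(1 - 0.467) = 603.
From dy/dt = 0: 0.00102·603 - 0.198 = 0.0101z*, so z* = 0.417/0.0101 = 41.3.

x* ≈ 603, y* ≈ 50.3, z* ≈ 41.3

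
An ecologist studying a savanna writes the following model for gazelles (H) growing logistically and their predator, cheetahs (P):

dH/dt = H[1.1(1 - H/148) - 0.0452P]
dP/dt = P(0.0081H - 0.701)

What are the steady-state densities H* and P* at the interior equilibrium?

From dP/dt = 0 with P > 0: 0.0081H* = 0.701, so H* = 86.5.
Substitute into dH/dt = 0: 1.1(1 - 86.5/148) = 0.0452P*.
The bracket is 0.415, giving P* = 0.457/0.0452 = 10.1.

H* ≈ 86.5, P* ≈ 10.1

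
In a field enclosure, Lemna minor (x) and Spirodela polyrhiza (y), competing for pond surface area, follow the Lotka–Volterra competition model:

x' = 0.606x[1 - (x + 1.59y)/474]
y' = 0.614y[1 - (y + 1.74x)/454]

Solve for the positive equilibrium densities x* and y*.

Setting both brackets to zero gives the nullclines x + 1.59y = 474 and 1.74x + y = 454.
Substituting y = 454 - 1.74x into the first: x(1 - 1.59·1.74) = 474 - 1.59·454.
So x* = -248/-1.77 = 140, and then y* = 454 - 1.74·140 = 210.

x* ≈ 140, y* ≈ 210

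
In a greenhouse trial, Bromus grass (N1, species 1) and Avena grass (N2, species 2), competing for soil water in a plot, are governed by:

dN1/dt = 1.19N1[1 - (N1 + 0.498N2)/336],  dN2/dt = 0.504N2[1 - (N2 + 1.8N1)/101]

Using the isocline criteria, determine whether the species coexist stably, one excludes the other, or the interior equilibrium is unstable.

species 1 excludes species 2

Compare the nullcline intercepts: K1/α12 = 336/0.498 = 675 > K2 = 101; K2/α21 = 101/1.8 = 56.1 < K1 = 336.
Since the inequalities point opposite ways, species 1 can invade but species 2 cannot.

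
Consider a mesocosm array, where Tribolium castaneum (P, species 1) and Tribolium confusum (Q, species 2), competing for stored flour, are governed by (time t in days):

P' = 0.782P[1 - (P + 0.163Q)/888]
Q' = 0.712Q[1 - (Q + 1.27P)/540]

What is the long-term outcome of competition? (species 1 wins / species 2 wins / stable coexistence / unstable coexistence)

species 1 excludes species 2

Compare the nullcline intercepts: K1/α12 = 888/0.163 = 5450 > K2 = 540; K2/α21 = 540/1.27 = 425 < K1 = 888.
Since the inequalities point opposite ways, species 1 can invade but species 2 cannot.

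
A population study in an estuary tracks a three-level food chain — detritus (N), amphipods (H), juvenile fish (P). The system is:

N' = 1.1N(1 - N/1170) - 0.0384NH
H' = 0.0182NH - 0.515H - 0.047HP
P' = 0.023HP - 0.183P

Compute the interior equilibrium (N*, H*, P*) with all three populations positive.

N* ≈ 845, H* ≈ 7.96, P* ≈ 316

From dP/dt = 0: 0.023H* = 0.183, so H* = 7.96.
From dN/dt = 0: 1.1(1 - N*/1170) = 0.0384·7.96, giving N* = 1170·(1 - 0.278) = 845.
From dH/dt = 0: 0.0182·845 - 0.515 = 0.047P*, so P* = 14.9/0.047 = 316.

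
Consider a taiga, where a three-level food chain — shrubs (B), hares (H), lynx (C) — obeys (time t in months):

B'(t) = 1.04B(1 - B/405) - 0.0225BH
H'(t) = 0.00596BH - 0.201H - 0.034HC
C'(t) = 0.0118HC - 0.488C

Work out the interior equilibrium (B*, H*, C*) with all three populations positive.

From dC/dt = 0: 0.0118H* = 0.488, so H* = 41.4.
From dB/dt = 0: 1.04(1 - B*/405) = 0.0225·41.4, giving B* = 405·(1 - 0.895) = 42.6.
From dH/dt = 0: 0.00596·42.6 - 0.201 = 0.034C*, so C* = 0.0531/0.034 = 1.56.

B* ≈ 42.6, H* ≈ 41.4, C* ≈ 1.56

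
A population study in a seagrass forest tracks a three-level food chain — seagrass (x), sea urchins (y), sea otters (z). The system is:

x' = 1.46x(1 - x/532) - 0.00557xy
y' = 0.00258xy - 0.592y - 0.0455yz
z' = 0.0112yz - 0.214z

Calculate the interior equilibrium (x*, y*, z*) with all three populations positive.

x* ≈ 493, y* ≈ 19.1, z* ≈ 15

From dz/dt = 0: 0.0112y* = 0.214, so y* = 19.1.
From dx/dt = 0: 1.46(1 - x*/532) = 0.00557·19.1, giving x* = 532·(1 - 0.0729) = 493.
From dy/dt = 0: 0.00258·493 - 0.592 = 0.0455z*, so z* = 0.681/0.0455 = 15.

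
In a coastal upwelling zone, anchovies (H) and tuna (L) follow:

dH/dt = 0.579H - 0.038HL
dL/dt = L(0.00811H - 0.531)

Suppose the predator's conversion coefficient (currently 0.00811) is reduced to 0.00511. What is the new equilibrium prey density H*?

At the interior fixed point, setting dL/dt = 0 with L > 0 fixes H* = (predator death rate)/(HL coefficient) — independent of the other coefficients.
With the change, H* = 0.531/0.00511 = 104; it rises from 65.5.

H* ≈ 104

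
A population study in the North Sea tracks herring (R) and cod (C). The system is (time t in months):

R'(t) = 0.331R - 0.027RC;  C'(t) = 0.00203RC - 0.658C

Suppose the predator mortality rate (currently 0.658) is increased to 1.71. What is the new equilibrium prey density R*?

At the interior fixed point, setting dC/dt = 0 with C > 0 fixes R* = (predator death rate)/(RC coefficient) — independent of the other coefficients.
With the change, R* = 1.71/0.00203 = 842; it rises from 324.

R* ≈ 842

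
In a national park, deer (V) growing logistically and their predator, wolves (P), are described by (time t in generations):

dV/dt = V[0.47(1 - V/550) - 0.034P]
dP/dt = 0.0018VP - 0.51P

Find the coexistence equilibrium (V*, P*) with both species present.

From dP/dt = 0 with P > 0: 0.0018V* = 0.51, so V* = 283.
Substitute into dV/dt = 0: 0.47(1 - 283/550) = 0.034P*.
The bracket is 0.485, giving P* = 0.228/0.034 = 6.7.

V* ≈ 283, P* ≈ 6.7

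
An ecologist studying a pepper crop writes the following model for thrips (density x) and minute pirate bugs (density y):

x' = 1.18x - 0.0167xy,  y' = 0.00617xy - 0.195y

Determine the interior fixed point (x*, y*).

Set dy/dt = 0 with y > 0: 0.00617x - 0.195 = 0, so x* = 0.195/0.00617 = 31.6.
Set dx/dt = 0 with x > 0: 1.18 - 0.0167y = 0, so y* = 1.18/0.0167 = 70.7.

x* ≈ 31.6, y* ≈ 70.7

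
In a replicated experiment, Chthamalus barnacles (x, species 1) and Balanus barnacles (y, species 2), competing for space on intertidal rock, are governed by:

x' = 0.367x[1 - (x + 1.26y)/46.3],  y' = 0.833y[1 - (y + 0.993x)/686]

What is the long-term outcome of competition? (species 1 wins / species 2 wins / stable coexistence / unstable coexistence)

Compare the nullcline intercepts: K1/α12 = 46.3/1.26 = 36.7 < K2 = 686; K2/α21 = 686/0.993 = 691 > K1 = 46.3.
Since the inequalities point opposite ways, species 2 can invade but species 1 cannot.

species 2 excludes species 1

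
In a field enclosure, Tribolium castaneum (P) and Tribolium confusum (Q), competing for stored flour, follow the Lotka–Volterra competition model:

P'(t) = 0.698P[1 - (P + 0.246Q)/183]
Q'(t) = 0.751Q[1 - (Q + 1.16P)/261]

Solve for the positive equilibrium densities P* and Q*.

Setting both brackets to zero gives the nullclines P + 0.246Q = 183 and 1.16P + Q = 261.
Substituting Q = 261 - 1.16P into the first: P(1 - 0.246·1.16) = 183 - 0.246·261.
So P* = 119/0.715 = 166, and then Q* = 261 - 1.16·166 = 68.2.

P* ≈ 166, Q* ≈ 68.2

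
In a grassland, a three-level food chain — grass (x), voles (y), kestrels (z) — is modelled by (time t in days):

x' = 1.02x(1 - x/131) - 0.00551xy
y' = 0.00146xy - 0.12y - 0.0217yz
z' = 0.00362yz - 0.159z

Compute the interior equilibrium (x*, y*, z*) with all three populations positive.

From dz/dt = 0: 0.00362y* = 0.159, so y* = 43.9.
From dx/dt = 0: 1.02(1 - x*/131) = 0.00551·43.9, giving x* = 131·(1 - 0.237) = 99.9.
From dy/dt = 0: 0.00146·99.9 - 0.12 = 0.0217z*, so z* = 0.0259/0.0217 = 1.19.

x* ≈ 99.9, y* ≈ 43.9, z* ≈ 1.19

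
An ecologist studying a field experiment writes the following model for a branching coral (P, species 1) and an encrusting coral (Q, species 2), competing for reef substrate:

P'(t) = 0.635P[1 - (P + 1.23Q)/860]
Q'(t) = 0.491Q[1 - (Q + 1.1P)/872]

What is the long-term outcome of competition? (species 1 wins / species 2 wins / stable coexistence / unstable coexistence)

Compare the nullcline intercepts: K1/α12 = 860/1.23 = 699 < K2 = 872; K2/α21 = 872/1.1 = 793 < K1 = 860.
Since both are reversed, neither can invade when rare; the interior point is a saddle.

unstable coexistence (outcome depends on initial conditions)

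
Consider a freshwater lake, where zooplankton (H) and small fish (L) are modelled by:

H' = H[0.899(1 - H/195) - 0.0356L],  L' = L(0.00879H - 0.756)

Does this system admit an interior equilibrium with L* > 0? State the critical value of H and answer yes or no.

The predator equation gives dL/dt > 0 only when H > 0.756/0.00879 = 86.
Without the predator, H → K = 195. Since 195 > 86, the predator can invade and persist.

Threshold H = 86; K > 86, so yes, the predator persists.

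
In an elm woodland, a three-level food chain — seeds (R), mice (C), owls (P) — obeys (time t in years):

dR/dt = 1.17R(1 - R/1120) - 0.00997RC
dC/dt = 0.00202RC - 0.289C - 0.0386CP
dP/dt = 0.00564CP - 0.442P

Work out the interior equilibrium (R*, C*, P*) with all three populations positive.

R* ≈ 372, C* ≈ 78.4, P* ≈ 12

From dP/dt = 0: 0.00564C* = 0.442, so C* = 78.4.
From dR/dt = 0: 1.17(1 - R*/1120) = 0.00997·78.4, giving R* = 1120·(1 - 0.668) = 372.
From dC/dt = 0: 0.00202·372 - 0.289 = 0.0386P*, so P* = 0.463/0.0386 = 12.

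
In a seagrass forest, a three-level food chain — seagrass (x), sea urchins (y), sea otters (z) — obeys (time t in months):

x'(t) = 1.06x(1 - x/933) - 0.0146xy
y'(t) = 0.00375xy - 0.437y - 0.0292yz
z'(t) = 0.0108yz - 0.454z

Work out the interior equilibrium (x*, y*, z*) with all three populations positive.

From dz/dt = 0: 0.0108y* = 0.454, so y* = 42.
From dx/dt = 0: 1.06(1 - x*/933) = 0.0146·42, giving x* = 933·(1 - 0.579) = 393.
From dy/dt = 0: 0.00375·393 - 0.437 = 0.0292z*, so z* = 1.04/0.0292 = 35.5.

x* ≈ 393, y* ≈ 42, z* ≈ 35.5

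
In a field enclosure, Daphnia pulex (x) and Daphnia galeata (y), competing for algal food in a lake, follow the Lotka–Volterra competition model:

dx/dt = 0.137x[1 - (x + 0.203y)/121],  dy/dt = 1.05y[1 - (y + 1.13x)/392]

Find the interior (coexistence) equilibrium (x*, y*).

Setting both brackets to zero gives the nullclines x + 0.203y = 121 and 1.13x + y = 392.
Substituting y = 392 - 1.13x into the first: x(1 - 0.203·1.13) = 121 - 0.203·392.
So x* = 41.4/0.771 = 53.8, and then y* = 392 - 1.13·53.8 = 331.

x* ≈ 53.8, y* ≈ 331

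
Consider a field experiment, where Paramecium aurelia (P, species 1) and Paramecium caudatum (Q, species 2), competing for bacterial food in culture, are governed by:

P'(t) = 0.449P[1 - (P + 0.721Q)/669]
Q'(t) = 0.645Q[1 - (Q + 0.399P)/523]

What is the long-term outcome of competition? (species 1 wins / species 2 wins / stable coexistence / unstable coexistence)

Compare the nullcline intercepts: K1/α12 = 669/0.721 = 928 > K2 = 523; K2/α21 = 523/0.399 = 1310 > K1 = 669.
Since both inequalities hold, each species can invade when rare, so the interior equilibrium is stable.

stable coexistence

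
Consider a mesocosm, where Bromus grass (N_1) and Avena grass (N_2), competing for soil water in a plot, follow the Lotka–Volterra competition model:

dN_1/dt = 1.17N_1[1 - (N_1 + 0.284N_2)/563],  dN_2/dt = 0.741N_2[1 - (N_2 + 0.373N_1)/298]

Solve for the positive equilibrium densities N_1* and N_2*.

Setting both brackets to zero gives the nullclines N_1 + 0.284N_2 = 563 and 0.373N_1 + N_2 = 298.
Substituting N_2 = 298 - 0.373N_1 into the first: N_1(1 - 0.284·0.373) = 563 - 0.284·298.
So N_1* = 478/0.894 = 535, and then N_2* = 298 - 0.373·535 = 98.4.

N_1* ≈ 535, N_2* ≈ 98.4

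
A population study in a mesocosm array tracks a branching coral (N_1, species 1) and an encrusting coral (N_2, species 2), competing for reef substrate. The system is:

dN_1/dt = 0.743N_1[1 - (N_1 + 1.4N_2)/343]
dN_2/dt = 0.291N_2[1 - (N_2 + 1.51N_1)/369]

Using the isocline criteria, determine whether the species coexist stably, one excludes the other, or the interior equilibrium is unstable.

Compare the nullcline intercepts: K1/α12 = 343/1.4 = 245 < K2 = 369; K2/α21 = 369/1.51 = 244 < K1 = 343.
Since both are reversed, neither can invade when rare; the interior point is a saddle.

unstable coexistence (outcome depends on initial conditions)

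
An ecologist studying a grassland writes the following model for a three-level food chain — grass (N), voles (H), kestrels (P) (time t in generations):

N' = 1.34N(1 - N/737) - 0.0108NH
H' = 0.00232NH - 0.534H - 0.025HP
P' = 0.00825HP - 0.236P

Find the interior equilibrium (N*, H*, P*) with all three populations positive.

N* ≈ 567, H* ≈ 28.6, P* ≈ 31.3

From dP/dt = 0: 0.00825H* = 0.236, so H* = 28.6.
From dN/dt = 0: 1.34(1 - N*/737) = 0.0108·28.6, giving N* = 737·(1 - 0.231) = 567.
From dH/dt = 0: 0.00232·567 - 0.534 = 0.025P*, so P* = 0.782/0.025 = 31.3.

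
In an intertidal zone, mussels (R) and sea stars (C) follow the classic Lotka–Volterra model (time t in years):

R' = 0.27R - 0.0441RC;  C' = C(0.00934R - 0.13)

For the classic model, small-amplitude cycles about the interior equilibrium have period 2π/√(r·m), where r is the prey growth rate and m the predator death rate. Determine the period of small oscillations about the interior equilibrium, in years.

Here r = 0.27 and m = 0.13, so r·m = 0.0351.
ω = √0.0351 = 0.187 per year, hence T = 2π/ω ≈ 33.5 years.

T ≈ 33.5 years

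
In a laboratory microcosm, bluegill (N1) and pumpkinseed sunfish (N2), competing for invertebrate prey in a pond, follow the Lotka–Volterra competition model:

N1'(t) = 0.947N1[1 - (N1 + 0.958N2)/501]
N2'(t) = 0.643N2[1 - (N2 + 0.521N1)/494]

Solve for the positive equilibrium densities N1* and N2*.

Setting both brackets to zero gives the nullclines N1 + 0.958N2 = 501 and 0.521N1 + N2 = 494.
Substituting N2 = 494 - 0.521N1 into the first: N1(1 - 0.958·0.521) = 501 - 0.958·494.
So N1* = 27.7/0.501 = 55.4, and then N2* = 494 - 0.521·55.4 = 465.

N1* ≈ 55.4, N2* ≈ 465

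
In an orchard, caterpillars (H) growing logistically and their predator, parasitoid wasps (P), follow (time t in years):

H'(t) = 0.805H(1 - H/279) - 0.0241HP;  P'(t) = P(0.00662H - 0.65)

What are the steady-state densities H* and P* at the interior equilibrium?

From dP/dt = 0 with P > 0: 0.00662H* = 0.65, so H* = 98.2.
Substitute into dH/dt = 0: 0.805(1 - 98.2/279) = 0.0241P*.
The bracket is 0.648, giving P* = 0.522/0.0241 = 21.6.

H* ≈ 98.2, P* ≈ 21.6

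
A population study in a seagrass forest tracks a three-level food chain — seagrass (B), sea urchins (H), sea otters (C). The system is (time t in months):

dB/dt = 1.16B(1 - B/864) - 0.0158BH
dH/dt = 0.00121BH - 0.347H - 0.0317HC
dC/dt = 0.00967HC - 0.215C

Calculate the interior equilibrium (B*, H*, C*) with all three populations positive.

B* ≈ 602, H* ≈ 22.2, C* ≈ 12

From dC/dt = 0: 0.00967H* = 0.215, so H* = 22.2.
From dB/dt = 0: 1.16(1 - B*/864) = 0.0158·22.2, giving B* = 864·(1 - 0.303) = 602.
From dH/dt = 0: 0.00121·602 - 0.347 = 0.0317C*, so C* = 0.382/0.0317 = 12.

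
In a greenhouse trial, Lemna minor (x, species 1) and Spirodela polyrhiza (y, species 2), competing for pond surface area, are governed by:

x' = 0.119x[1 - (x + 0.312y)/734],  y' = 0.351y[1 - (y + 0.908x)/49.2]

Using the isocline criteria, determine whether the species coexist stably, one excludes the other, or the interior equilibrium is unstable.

species 1 excludes species 2

Compare the nullcline intercepts: K1/α12 = 734/0.312 = 2350 > K2 = 49.2; K2/α21 = 49.2/0.908 = 54.2 < K1 = 734.
Since the inequalities point opposite ways, species 1 can invade but species 2 cannot.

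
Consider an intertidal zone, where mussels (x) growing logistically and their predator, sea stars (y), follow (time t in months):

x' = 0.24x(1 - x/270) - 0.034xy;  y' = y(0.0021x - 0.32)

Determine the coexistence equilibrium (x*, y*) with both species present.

From dy/dt = 0 with y > 0: 0.0021x* = 0.32, so x* = 152.
Substitute into dx/dt = 0: 0.24(1 - 152/270) = 0.034y*.
The bracket is 0.436, giving y* = 0.105/0.034 = 3.08.

x* ≈ 152, y* ≈ 3.08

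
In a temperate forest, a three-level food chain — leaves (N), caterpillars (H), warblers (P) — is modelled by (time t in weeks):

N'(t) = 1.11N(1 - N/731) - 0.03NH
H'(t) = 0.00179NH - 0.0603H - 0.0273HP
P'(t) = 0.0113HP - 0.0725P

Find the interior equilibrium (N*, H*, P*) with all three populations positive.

From dP/dt = 0: 0.0113H* = 0.0725, so H* = 6.42.
From dN/dt = 0: 1.11(1 - N*/731) = 0.03·6.42, giving N* = 731·(1 - 0.173) = 604.
From dH/dt = 0: 0.00179·604 - 0.0603 = 0.0273P*, so P* = 1.02/0.0273 = 37.4.

N* ≈ 604, H* ≈ 6.42, P* ≈ 37.4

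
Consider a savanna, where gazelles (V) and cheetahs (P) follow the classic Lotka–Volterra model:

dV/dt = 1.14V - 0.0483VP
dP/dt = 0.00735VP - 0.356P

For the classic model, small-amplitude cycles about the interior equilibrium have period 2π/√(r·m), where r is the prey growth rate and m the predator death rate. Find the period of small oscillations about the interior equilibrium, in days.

T ≈ 9.86 days

Here r = 1.14 and m = 0.356, so r·m = 0.406.
ω = √0.406 = 0.637 per day, hence T = 2π/ω ≈ 9.86 days.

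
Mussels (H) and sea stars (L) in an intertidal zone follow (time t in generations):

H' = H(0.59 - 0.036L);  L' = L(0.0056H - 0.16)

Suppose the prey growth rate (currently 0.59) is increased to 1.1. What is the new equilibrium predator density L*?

At the interior fixed point, setting dH/dt = 0 with H > 0 fixes L* = (prey growth rate)/(HL coefficient) — independent of the other coefficients.
With the change, L* = 1.1/0.036 = 30.6; it rises from 16.4.

L* ≈ 30.6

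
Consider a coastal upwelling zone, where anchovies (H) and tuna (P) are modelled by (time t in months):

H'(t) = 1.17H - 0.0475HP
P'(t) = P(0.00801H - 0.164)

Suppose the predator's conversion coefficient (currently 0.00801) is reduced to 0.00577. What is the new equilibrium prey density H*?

H* ≈ 28.4

At the interior fixed point, setting dP/dt = 0 with P > 0 fixes H* = (predator death rate)/(HP coefficient) — independent of the other coefficients.
With the change, H* = 0.164/0.00577 = 28.4; it rises from 20.5.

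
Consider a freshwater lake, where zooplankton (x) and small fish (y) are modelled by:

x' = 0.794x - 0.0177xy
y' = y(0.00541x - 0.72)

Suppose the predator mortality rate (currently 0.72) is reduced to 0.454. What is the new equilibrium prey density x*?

x* ≈ 83.9

At the interior fixed point, setting dy/dt = 0 with y > 0 fixes x* = (predator death rate)/(xy coefficient) — independent of the other coefficients.
With the change, x* = 0.454/0.00541 = 83.9; it falls from 133.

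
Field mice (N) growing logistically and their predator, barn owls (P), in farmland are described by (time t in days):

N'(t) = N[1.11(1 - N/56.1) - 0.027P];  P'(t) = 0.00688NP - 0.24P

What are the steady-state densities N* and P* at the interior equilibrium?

N* ≈ 34.9, P* ≈ 15.5

From dP/dt = 0 with P > 0: 0.00688N* = 0.24, so N* = 34.9.
Substitute into dN/dt = 0: 1.11(1 - 34.9/56.1) = 0.027P*.
The bracket is 0.378, giving P* = 0.42/0.027 = 15.5.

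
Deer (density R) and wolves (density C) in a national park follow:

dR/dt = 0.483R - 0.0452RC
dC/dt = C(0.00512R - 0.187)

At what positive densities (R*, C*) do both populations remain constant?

Set dC/dt = 0 with C > 0: 0.00512R - 0.187 = 0, so R* = 0.187/0.00512 = 36.5.
Set dR/dt = 0 with R > 0: 0.483 - 0.0452C = 0, so C* = 0.483/0.0452 = 10.7.

R* ≈ 36.5, C* ≈ 10.7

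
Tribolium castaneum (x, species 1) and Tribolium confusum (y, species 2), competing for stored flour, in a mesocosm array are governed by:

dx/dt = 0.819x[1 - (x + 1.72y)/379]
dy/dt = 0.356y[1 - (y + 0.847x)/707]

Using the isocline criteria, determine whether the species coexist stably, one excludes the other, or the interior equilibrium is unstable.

Compare the nullcline intercepts: K1/α12 = 379/1.72 = 220 < K2 = 707; K2/α21 = 707/0.847 = 835 > K1 = 379.
Since the inequalities point opposite ways, species 2 can invade but species 1 cannot.

species 2 excludes species 1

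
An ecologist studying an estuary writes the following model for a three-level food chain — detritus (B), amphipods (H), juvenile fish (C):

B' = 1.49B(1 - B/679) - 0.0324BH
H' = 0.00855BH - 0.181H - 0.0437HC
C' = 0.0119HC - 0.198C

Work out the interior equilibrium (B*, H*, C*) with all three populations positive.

From dC/dt = 0: 0.0119H* = 0.198, so H* = 16.6.
From dB/dt = 0: 1.49(1 - B*/679) = 0.0324·16.6, giving B* = 679·(1 - 0.362) = 433.
From dH/dt = 0: 0.00855·433 - 0.181 = 0.0437C*, so C* = 3.52/0.0437 = 80.6.

B* ≈ 433, H* ≈ 16.6, C* ≈ 80.6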